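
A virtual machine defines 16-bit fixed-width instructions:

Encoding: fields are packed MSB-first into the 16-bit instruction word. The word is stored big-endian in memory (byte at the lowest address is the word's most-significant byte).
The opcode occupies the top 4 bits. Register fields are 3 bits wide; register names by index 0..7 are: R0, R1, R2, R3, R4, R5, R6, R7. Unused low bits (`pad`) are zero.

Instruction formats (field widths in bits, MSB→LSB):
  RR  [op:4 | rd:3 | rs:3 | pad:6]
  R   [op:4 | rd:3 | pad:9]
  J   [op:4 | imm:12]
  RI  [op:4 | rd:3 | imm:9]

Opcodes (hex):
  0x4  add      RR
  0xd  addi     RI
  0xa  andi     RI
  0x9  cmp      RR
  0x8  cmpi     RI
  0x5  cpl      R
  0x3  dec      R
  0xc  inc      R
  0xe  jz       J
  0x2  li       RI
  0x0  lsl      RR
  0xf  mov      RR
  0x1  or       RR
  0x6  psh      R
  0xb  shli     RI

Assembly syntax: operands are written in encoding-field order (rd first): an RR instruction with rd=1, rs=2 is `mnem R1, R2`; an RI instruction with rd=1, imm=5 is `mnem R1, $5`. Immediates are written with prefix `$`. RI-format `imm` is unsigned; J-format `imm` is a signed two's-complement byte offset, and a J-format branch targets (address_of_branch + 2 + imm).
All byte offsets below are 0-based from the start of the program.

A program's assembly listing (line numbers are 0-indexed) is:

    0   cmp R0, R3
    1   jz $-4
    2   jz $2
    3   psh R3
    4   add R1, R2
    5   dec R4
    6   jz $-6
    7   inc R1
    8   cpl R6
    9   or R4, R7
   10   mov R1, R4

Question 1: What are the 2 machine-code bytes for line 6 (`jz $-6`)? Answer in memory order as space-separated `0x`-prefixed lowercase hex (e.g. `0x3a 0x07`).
0xef 0xfa

line 6 (jz): pack op=0xe:4|imm=-6:12 = 0xeffa; big→ ef fa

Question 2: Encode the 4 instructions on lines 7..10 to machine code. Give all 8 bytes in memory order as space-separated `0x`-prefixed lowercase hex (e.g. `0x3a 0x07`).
7. inc fields op=0xc:4|rd=1:3|pad=0:9 → word c200h → c2 00
8. cpl fields op=0x5:4|rd=6:3|pad=0:9 → word 5c00h → 5c 00
9. or fields op=0x1:4|rd=4:3|rs=7:3|pad=0:6 → word 19c0h → 19 c0
10. mov fields op=0xf:4|rd=1:3|rs=4:3|pad=0:6 → word f300h → f3 00

0xc2 0x00 0x5c 0x00 0x19 0xc0 0xf3 0x00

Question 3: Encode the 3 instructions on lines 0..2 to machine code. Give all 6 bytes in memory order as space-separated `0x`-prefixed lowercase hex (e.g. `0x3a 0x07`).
0x90 0xc0 0xef 0xfc 0xe0 0x02

line 0 (cmp): pack op=0x9:4|rd=0:3|rs=3:3|pad=0:6 = 0x90c0; big→ 90 c0
line 1 (jz): pack op=0xe:4|imm=-4:12 = 0xeffc; big→ ef fc
line 2 (jz): pack op=0xe:4|imm=2:12 = 0xe002; big→ e0 02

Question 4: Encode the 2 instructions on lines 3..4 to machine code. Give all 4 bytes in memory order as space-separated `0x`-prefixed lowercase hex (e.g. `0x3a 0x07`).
0x66 0x00 0x42 0x80

line 3 (psh): pack op=0x6:4|rd=3:3|pad=0:9 = 0x6600; big→ 66 00
line 4 (add): pack op=0x4:4|rd=1:3|rs=2:3|pad=0:6 = 0x4280; big→ 42 80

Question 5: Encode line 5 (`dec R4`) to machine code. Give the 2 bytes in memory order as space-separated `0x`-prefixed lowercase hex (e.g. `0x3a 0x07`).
L5: dec op=0x3:4|rd=4:3|pad=0:9 ⇒ 0x3800 ⇒ big 38 00

0x38 0x00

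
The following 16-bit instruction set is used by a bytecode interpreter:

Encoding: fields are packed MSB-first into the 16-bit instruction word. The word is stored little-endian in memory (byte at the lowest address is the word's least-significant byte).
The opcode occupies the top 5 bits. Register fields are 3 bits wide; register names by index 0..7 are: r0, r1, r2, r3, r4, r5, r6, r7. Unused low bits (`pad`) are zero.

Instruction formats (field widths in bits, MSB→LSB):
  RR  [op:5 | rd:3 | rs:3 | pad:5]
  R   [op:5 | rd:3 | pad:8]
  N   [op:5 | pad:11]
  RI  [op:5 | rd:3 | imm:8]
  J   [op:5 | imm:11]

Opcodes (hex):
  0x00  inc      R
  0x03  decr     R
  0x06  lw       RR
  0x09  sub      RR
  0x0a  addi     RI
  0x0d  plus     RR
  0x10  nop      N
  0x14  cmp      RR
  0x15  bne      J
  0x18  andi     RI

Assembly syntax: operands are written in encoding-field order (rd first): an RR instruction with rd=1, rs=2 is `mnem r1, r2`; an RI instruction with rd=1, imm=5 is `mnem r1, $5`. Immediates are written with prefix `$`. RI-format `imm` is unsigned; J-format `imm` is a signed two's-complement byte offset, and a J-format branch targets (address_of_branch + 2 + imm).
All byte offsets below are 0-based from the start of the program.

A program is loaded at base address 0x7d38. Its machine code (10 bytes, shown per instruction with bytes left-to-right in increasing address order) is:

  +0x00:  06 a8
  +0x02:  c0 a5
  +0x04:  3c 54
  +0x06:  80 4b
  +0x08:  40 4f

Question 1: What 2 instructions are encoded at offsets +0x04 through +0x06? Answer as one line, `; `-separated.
off 0x04: read 3c 54 as little → 0x543c
  op=0x543c>>11=0xa ⇒ addi (RI)
  rd@[10:8]=0x4 ⇒ r4
  imm@[7:0]=0x3c ⇒ $60
off 0x06: read 80 4b as little → 0x4b80
  op=0x4b80>>11=0x9 ⇒ sub (RR)
  rd@[10:8]=0x3 ⇒ r3
  rs@[7:5]=0x4 ⇒ r4

addi r4, $60; sub r3, r4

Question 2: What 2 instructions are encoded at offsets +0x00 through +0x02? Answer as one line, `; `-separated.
off 0x00: read 06 a8 as little → 0xa806
  op=0xa806>>11=0x15 ⇒ bne (J)
  imm@[10:0]=0x6 ⇒ $6
off 0x02: read c0 a5 as little → 0xa5c0
  op=0xa5c0>>11=0x14 ⇒ cmp (RR)
  rd@[10:8]=0x5 ⇒ r5
  rs@[7:5]=0x6 ⇒ r6

bne $6; cmp r5, r6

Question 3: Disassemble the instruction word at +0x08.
[08] 40 4f → 0x4f40
  top 5b → 0x9 → sub [RR]
  [10:8] rd=7 = r7
  [7:5] rs=2 = r2

sub r7, r2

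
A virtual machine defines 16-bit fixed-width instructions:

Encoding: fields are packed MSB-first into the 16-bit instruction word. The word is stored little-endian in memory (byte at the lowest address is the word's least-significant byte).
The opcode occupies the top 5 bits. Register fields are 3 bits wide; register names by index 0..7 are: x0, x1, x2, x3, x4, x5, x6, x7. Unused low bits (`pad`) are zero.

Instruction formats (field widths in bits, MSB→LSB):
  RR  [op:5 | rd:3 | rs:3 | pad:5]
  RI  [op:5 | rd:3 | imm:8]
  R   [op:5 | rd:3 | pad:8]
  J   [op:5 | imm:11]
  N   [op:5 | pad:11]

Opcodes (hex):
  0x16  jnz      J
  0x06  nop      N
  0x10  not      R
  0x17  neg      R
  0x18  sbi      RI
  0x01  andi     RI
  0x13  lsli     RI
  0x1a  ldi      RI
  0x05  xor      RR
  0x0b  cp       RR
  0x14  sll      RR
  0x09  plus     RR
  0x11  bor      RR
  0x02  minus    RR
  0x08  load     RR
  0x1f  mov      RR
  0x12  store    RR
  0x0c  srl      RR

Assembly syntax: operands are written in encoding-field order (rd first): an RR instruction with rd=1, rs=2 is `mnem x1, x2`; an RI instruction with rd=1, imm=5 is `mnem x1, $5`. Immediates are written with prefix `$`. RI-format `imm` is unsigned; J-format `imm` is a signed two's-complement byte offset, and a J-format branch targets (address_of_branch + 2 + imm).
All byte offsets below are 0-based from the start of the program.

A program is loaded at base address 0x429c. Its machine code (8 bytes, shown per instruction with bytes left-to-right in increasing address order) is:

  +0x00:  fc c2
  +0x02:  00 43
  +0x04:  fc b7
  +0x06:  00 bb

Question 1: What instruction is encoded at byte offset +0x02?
+0x02: 00 43 ⇒ word 0x4300 (little)
  top 5b → 0x8 → load [RR]
  rd: (w>>8)&0x7=0x3 → x3
  rs: (w>>5)&0x7=0x0 → x0

load x3, x0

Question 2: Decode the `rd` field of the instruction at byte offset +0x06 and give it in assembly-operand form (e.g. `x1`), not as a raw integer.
off 0x06: read 00 bb as little → 0xbb00
  top 5b → 0x17 → neg [R]
  rd@[10:8]=0x3 ⇒ x3

x3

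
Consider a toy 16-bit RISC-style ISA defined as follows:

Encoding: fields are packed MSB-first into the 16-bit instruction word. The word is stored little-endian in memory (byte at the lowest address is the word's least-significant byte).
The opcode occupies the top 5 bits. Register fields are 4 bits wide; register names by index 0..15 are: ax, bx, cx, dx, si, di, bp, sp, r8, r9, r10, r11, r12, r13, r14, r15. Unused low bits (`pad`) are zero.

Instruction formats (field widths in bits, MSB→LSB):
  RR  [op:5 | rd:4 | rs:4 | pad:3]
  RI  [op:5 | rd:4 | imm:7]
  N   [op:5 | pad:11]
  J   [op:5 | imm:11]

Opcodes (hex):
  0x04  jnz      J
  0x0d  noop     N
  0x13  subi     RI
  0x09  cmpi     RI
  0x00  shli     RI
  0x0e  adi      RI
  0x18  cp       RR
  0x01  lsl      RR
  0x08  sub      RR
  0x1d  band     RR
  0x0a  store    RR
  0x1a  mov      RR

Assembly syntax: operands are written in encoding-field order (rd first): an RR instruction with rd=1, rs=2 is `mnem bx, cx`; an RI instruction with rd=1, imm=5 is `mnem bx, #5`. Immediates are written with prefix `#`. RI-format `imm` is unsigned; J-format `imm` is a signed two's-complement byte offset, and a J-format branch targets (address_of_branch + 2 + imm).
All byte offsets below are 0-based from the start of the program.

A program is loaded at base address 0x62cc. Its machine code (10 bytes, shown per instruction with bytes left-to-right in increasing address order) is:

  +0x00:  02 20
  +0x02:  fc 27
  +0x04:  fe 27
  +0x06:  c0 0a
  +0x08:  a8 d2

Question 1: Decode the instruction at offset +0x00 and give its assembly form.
jnz #2

[00] 02 20 → 0x2002
  op=0x2002>>11=0x4 ⇒ jnz (J)
  [10:0] imm=2 = #2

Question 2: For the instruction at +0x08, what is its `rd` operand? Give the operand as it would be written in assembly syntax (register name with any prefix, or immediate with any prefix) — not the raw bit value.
[08] a8 d2 → 0xd2a8
  opcode bits[15:11]=0x1a: mov/RR
  rd@[10:7]=0x5 ⇒ di
  rs@[6:3]=0x5 ⇒ di

di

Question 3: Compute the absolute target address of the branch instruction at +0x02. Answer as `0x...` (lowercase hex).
+0x02: fc 27 ⇒ word 0x27fc (little)
  top 5b → 0x4 → jnz [J]
  imm@[10:0]=0x7fc (s11→-4) ⇒ #-4
  target = base 0x62cc + off 0x02 + 2 + imm -4 = 0x62cc

0x62cc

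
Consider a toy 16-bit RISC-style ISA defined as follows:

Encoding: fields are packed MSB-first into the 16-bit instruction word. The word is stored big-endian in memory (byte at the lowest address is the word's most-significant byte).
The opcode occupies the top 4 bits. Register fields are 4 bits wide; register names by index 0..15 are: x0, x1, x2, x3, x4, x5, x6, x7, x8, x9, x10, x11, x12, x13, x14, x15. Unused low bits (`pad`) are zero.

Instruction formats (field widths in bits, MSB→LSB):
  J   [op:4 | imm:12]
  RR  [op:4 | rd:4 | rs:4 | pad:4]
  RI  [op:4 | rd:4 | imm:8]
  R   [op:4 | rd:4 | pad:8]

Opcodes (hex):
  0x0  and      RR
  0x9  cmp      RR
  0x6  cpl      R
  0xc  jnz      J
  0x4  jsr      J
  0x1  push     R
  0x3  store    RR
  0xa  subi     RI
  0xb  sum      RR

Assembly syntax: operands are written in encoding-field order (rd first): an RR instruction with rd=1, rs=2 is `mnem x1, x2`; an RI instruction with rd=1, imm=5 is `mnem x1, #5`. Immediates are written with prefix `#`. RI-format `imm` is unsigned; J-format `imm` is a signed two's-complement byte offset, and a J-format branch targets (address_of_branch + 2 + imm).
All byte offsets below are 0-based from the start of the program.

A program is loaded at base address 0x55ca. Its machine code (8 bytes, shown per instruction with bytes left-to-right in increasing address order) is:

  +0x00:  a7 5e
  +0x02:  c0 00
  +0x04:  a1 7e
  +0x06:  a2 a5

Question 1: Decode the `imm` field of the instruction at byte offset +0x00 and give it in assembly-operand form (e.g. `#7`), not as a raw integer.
[00] a7 5e → 0xa75e
  op=0xa75e>>12=0xa ⇒ subi (RI)
  [11:8] rd=7 = x7
  [7:0] imm=94 = #94

#94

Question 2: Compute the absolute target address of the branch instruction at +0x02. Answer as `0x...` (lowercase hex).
0x55ce

@+02  big-endian(c0 00) = 0xc000
  opcode bits[15:12]=0xc: jnz/J
  imm@[11:0]=0x0 ⇒ #0
  target = base 0x55ca + off 0x02 + 2 + imm 0 = 0x55ce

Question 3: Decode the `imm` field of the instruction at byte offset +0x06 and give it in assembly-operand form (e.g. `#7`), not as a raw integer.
#165

off 0x06: read a2 a5 as big → 0xa2a5
  op=0xa2a5>>12=0xa ⇒ subi (RI)
  rd@[11:8]=0x2 ⇒ x2
  imm@[7:0]=0xa5 ⇒ #165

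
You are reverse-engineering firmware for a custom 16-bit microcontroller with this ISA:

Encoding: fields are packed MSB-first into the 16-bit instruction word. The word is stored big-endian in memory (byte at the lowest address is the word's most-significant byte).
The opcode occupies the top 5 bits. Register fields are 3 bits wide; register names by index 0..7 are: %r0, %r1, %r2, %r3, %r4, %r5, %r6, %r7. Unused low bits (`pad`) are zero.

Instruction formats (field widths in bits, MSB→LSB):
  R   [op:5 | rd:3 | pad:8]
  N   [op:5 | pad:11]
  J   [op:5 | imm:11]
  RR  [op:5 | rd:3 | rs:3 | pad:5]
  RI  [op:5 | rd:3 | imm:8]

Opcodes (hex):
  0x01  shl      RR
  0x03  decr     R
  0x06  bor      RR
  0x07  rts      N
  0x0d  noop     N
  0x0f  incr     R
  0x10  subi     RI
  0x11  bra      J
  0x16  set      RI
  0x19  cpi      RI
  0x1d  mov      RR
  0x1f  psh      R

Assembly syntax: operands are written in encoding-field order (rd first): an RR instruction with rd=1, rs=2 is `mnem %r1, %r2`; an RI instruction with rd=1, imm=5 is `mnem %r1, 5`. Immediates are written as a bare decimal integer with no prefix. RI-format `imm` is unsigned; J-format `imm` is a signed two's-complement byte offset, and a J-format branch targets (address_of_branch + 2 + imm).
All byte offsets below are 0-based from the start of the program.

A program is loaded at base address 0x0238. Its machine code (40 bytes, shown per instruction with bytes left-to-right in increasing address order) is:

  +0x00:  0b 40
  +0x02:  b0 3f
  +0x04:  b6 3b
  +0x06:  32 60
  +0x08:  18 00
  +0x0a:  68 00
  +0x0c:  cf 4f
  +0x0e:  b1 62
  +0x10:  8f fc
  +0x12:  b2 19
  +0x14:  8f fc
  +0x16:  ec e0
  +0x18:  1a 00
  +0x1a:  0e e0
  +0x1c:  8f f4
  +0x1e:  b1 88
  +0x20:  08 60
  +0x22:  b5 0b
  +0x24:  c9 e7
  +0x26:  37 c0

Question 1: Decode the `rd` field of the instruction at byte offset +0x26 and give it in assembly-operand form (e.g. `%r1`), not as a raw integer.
@+26  big-endian(37 c0) = 0x37c0
  top 5b → 0x6 → bor [RR]
  [10:8] rd=7 = %r7
  [7:5] rs=6 = %r6

%r7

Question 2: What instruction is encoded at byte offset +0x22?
+0x22: b5 0b ⇒ word 0xb50b (big)
  top 5b → 0x16 → set [RI]
  [10:8] rd=5 = %r5
  [7:0] imm=11 = 11

set %r5, 11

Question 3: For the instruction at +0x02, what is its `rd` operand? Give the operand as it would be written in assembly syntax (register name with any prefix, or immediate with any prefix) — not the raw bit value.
@+02  big-endian(b0 3f) = 0xb03f
  op=0xb03f>>11=0x16 ⇒ set (RI)
  [10:8] rd=0 = %r0
  [7:0] imm=63 = 63

%r0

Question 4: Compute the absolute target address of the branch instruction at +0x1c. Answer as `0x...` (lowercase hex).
0x024a

off 0x1c: read 8f f4 as big → 0x8ff4
  top 5b → 0x11 → bra [J]
  [10:0] imm=2036 (s11→-12) = -12
  target = base 0x0238 + off 0x1c + 2 + imm -12 = 0x024a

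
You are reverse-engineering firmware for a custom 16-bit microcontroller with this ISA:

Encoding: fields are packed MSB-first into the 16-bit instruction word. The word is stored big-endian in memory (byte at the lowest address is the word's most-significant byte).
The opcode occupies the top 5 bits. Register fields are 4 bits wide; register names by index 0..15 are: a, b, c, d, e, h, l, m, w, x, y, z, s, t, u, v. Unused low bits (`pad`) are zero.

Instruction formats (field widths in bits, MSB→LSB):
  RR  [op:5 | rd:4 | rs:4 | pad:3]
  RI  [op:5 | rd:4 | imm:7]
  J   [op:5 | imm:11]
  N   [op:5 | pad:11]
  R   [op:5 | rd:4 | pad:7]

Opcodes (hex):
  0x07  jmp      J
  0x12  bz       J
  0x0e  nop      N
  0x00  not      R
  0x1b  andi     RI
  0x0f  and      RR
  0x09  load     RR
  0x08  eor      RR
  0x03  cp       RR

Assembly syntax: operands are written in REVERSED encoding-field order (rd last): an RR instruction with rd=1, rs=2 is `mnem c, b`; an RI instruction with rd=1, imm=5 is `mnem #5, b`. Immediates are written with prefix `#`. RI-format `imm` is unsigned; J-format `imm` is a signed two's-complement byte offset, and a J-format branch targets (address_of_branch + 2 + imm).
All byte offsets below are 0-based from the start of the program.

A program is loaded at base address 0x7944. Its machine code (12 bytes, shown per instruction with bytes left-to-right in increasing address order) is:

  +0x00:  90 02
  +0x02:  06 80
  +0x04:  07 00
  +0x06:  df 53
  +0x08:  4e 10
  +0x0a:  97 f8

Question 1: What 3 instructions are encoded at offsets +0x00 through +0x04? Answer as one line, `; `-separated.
bz #2; not t; not u

[00] 90 02 → 0x9002
  top 5b → 0x12 → bz [J]
  [10:0] imm=2 = #2
[02] 06 80 → 0x0680
  top 5b → 0x0 → not [R]
  [10:7] rd=13 = t
[04] 07 00 → 0x0700
  top 5b → 0x0 → not [R]
  [10:7] rd=14 = u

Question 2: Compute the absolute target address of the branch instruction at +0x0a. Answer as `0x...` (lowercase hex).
0x7948

@+0a  big-endian(97 f8) = 0x97f8
  top 5b → 0x12 → bz [J]
  imm: (w>>0)&0x7ff=0x7f8 (s11→-8) → #-8
  target = base 0x7944 + off 0x0a + 2 + imm -8 = 0x7948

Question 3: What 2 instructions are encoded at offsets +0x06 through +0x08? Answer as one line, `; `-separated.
andi #83, u; load c, s

@+06  big-endian(df 53) = 0xdf53
  op=0xdf53>>11=0x1b ⇒ andi (RI)
  [10:7] rd=14 = u
  [6:0] imm=83 = #83
@+08  big-endian(4e 10) = 0x4e10
  op=0x4e10>>11=0x9 ⇒ load (RR)
  [10:7] rd=12 = s
  [6:3] rs=2 = c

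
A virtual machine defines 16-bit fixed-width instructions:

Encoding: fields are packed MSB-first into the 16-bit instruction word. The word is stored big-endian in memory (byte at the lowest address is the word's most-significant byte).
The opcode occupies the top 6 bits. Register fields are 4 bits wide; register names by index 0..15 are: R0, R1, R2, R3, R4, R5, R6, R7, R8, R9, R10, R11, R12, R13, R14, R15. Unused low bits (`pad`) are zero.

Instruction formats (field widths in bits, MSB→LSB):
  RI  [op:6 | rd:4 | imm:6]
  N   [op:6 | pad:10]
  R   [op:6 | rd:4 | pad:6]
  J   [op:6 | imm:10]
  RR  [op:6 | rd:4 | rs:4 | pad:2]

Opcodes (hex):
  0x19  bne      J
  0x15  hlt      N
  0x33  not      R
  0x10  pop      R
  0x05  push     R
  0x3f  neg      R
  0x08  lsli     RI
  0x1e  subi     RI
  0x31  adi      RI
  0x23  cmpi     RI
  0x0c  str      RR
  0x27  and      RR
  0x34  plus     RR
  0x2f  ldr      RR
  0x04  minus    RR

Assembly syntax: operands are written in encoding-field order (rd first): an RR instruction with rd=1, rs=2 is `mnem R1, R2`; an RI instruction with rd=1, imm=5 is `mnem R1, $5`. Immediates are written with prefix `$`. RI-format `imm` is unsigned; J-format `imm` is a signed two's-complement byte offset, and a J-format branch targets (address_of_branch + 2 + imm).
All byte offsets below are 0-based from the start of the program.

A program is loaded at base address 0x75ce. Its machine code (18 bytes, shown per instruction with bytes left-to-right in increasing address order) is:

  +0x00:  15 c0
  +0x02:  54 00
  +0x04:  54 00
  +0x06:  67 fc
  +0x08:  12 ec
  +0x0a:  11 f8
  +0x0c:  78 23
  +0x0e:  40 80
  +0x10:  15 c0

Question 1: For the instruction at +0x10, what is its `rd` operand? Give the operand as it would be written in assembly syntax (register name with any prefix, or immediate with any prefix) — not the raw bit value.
off 0x10: read 15 c0 as big → 0x15c0
  top 6b → 0x5 → push [R]
  rd: (w>>6)&0xf=0x7 → R7

R7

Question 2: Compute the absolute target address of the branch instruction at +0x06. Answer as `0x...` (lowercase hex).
[06] 67 fc → 0x67fc
  opcode bits[15:10]=0x19: bne/J
  imm@[9:0]=0x3fc (s10→-4) ⇒ $-4
  target = base 0x75ce + off 0x06 + 2 + imm -4 = 0x75d2

0x75d2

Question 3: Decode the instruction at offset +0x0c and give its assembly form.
off 0x0c: read 78 23 as big → 0x7823
  top 6b → 0x1e → subi [RI]
  rd: (w>>6)&0xf=0x0 → R0
  imm: (w>>0)&0x3f=0x23 → $35

subi R0, $35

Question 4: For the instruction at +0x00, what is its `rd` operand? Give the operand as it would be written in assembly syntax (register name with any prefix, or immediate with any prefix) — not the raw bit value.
R7

+0x00: 15 c0 ⇒ word 0x15c0 (big)
  top 6b → 0x5 → push [R]
  rd: (w>>6)&0xf=0x7 → R7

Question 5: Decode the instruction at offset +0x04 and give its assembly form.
hlt

+0x04: 54 00 ⇒ word 0x5400 (big)
  top 6b → 0x15 → hlt [N]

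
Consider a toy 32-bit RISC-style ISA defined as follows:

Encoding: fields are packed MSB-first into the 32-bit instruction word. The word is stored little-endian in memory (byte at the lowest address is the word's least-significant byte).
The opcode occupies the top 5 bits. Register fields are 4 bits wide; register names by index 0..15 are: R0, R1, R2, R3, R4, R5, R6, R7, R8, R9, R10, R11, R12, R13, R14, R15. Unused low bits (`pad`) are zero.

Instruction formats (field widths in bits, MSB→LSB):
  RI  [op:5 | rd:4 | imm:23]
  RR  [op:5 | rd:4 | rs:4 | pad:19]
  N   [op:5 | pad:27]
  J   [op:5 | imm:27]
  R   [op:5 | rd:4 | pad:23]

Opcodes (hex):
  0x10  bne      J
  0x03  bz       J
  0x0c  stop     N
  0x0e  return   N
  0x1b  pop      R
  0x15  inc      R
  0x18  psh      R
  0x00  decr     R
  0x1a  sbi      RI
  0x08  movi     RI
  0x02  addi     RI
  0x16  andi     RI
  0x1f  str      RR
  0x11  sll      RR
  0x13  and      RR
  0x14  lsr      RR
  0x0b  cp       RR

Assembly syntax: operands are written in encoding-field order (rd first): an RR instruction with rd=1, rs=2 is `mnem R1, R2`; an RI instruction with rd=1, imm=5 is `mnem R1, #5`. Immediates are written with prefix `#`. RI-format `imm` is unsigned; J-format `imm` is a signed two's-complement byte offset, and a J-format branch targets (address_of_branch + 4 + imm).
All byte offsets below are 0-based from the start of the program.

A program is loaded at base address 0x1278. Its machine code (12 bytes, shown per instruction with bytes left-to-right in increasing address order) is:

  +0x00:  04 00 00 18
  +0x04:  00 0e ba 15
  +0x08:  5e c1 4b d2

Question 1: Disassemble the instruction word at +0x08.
[08] 5e c1 4b d2 → 0xd24bc15e
  op=0xd24bc15e>>27=0x1a ⇒ sbi (RI)
  rd@[26:23]=0x4 ⇒ R4
  imm@[22:0]=0x4bc15e ⇒ #4964702

sbi R4, #4964702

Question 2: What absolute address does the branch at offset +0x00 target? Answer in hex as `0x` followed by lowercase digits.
0x1280

+0x00: 04 00 00 18 ⇒ word 0x18000004 (little)
  top 5b → 0x3 → bz [J]
  imm: (w>>0)&0x7ffffff=0x4 → #4
  target = base 0x1278 + off 0x00 + 4 + imm 4 = 0x1280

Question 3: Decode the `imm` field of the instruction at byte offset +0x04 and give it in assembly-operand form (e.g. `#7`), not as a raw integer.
#3804672

[04] 00 0e ba 15 → 0x15ba0e00
  opcode bits[31:27]=0x2: addi/RI
  [26:23] rd=11 = R11
  [22:0] imm=3804672 = #3804672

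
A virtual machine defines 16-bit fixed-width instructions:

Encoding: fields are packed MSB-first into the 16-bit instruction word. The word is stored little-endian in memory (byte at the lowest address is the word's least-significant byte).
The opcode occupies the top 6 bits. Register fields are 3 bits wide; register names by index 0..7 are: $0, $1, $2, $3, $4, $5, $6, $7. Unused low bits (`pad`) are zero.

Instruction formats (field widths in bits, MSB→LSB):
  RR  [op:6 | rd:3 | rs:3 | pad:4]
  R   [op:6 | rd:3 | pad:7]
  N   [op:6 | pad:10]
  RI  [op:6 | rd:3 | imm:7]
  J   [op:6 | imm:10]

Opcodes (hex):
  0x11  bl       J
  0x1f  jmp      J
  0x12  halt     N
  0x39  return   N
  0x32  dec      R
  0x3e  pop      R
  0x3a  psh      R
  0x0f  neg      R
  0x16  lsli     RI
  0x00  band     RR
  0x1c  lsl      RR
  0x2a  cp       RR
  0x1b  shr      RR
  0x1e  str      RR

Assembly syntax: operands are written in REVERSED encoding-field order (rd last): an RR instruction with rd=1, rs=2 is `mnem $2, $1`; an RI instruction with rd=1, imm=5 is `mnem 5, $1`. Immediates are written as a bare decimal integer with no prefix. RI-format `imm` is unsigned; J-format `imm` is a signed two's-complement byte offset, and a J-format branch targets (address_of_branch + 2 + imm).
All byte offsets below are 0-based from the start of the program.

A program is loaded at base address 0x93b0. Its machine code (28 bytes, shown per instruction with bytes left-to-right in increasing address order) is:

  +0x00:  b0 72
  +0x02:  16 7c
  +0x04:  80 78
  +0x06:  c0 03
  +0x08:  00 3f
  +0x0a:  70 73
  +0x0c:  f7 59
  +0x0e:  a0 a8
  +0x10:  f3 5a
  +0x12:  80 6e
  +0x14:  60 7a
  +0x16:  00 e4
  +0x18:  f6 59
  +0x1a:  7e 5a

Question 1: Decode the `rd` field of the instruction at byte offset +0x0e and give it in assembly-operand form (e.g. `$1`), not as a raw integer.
+0x0e: a0 a8 ⇒ word 0xa8a0 (little)
  opcode bits[15:10]=0x2a: cp/RR
  rd@[9:7]=0x1 ⇒ $1
  rs@[6:4]=0x2 ⇒ $2

$1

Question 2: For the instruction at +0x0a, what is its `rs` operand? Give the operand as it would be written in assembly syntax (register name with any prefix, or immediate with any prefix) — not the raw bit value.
$7

+0x0a: 70 73 ⇒ word 0x7370 (little)
  opcode bits[15:10]=0x1c: lsl/RR
  rd@[9:7]=0x6 ⇒ $6
  rs@[6:4]=0x7 ⇒ $7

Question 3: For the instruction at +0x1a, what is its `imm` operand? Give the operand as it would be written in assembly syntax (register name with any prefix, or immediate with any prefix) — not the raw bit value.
126

[1a] 7e 5a → 0x5a7e
  top 6b → 0x16 → lsli [RI]
  [9:7] rd=4 = $4
  [6:0] imm=126 = 126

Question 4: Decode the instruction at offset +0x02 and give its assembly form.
jmp 22

off 0x02: read 16 7c as little → 0x7c16
  top 6b → 0x1f → jmp [J]
  imm@[9:0]=0x16 ⇒ 22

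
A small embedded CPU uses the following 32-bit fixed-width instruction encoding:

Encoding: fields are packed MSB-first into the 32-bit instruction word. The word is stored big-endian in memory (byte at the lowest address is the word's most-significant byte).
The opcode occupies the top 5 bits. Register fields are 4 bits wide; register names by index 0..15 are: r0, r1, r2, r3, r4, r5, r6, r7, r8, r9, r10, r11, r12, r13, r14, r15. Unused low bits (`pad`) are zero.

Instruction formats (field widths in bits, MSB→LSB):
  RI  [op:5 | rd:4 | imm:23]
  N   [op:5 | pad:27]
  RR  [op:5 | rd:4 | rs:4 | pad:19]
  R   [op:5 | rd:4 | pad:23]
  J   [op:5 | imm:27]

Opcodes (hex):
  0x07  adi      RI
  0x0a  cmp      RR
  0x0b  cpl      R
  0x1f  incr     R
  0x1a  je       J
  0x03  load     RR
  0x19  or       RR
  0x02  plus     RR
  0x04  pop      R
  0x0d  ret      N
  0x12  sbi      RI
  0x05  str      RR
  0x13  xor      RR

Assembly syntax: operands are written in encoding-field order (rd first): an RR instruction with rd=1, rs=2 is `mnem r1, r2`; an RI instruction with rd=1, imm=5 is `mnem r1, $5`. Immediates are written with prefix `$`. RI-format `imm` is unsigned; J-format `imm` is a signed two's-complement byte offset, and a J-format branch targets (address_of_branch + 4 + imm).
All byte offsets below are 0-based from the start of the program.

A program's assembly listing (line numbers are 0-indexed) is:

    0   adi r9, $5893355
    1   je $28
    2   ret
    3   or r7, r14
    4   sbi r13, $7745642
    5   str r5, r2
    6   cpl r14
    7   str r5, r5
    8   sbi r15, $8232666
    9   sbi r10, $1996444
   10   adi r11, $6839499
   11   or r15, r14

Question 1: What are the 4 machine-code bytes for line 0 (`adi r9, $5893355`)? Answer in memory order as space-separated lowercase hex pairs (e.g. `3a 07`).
0. adi fields op=0x7:5|rd=9:4|imm=5893355:23 → word 3cd9ecebh → 3c d9 ec eb

3c d9 ec eb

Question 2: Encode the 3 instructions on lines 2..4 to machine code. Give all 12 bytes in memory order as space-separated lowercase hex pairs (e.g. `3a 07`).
68 00 00 00 cb f0 00 00 96 f6 30 6a

L2: ret op=0xd:5|pad=0:27 ⇒ 0x68000000 ⇒ big 68 00 00 00
L3: or op=0x19:5|rd=7:4|rs=14:4|pad=0:19 ⇒ 0xcbf00000 ⇒ big cb f0 00 00
L4: sbi op=0x12:5|rd=13:4|imm=7745642:23 ⇒ 0x96f6306a ⇒ big 96 f6 30 6a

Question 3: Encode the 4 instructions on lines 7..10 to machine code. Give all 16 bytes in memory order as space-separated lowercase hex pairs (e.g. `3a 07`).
2a a8 00 00 97 fd 9e da 95 1e 76 9c 3d e8 5c cb

line 7 (str): pack op=0x5:5|rd=5:4|rs=5:4|pad=0:19 = 0x2aa80000; big→ 2a a8 00 00
line 8 (sbi): pack op=0x12:5|rd=15:4|imm=8232666:23 = 0x97fd9eda; big→ 97 fd 9e da
line 9 (sbi): pack op=0x12:5|rd=10:4|imm=1996444:23 = 0x951e769c; big→ 95 1e 76 9c
line 10 (adi): pack op=0x7:5|rd=11:4|imm=6839499:23 = 0x3de85ccb; big→ 3d e8 5c cb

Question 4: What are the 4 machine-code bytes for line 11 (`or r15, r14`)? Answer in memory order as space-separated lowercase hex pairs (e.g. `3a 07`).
L11: or op=0x19:5|rd=15:4|rs=14:4|pad=0:19 ⇒ 0xcff00000 ⇒ big cf f0 00 00

cf f0 00 00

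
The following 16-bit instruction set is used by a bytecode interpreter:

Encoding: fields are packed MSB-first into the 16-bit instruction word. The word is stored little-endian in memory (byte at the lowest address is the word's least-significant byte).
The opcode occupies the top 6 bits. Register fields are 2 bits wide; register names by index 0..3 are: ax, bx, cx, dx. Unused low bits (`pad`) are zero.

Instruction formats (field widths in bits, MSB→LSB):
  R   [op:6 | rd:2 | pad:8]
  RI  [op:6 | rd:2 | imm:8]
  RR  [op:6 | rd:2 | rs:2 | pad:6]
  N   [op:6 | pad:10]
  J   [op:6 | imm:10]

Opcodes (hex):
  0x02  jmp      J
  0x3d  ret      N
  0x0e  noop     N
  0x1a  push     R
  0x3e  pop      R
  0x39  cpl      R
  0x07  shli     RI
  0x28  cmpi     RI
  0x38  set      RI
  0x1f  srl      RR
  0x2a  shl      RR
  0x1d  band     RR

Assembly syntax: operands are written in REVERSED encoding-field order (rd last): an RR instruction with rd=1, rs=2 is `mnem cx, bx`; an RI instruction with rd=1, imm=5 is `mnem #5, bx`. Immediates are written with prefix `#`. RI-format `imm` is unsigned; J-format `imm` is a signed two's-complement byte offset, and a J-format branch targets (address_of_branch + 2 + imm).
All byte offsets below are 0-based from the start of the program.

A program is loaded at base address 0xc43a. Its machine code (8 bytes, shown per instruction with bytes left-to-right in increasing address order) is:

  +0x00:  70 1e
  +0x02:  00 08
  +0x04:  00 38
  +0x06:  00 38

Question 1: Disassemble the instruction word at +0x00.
off 0x00: read 70 1e as little → 0x1e70
  op=0x1e70>>10=0x7 ⇒ shli (RI)
  [9:8] rd=2 = cx
  [7:0] imm=112 = #112

shli #112, cx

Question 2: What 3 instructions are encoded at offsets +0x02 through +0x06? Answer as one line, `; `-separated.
+0x02: 00 08 ⇒ word 0x0800 (little)
  opcode bits[15:10]=0x2: jmp/J
  imm: (w>>0)&0x3ff=0x0 → #0
+0x04: 00 38 ⇒ word 0x3800 (little)
  opcode bits[15:10]=0xe: noop/N
+0x06: 00 38 ⇒ word 0x3800 (little)
  opcode bits[15:10]=0xe: noop/N

jmp #0; noop; noop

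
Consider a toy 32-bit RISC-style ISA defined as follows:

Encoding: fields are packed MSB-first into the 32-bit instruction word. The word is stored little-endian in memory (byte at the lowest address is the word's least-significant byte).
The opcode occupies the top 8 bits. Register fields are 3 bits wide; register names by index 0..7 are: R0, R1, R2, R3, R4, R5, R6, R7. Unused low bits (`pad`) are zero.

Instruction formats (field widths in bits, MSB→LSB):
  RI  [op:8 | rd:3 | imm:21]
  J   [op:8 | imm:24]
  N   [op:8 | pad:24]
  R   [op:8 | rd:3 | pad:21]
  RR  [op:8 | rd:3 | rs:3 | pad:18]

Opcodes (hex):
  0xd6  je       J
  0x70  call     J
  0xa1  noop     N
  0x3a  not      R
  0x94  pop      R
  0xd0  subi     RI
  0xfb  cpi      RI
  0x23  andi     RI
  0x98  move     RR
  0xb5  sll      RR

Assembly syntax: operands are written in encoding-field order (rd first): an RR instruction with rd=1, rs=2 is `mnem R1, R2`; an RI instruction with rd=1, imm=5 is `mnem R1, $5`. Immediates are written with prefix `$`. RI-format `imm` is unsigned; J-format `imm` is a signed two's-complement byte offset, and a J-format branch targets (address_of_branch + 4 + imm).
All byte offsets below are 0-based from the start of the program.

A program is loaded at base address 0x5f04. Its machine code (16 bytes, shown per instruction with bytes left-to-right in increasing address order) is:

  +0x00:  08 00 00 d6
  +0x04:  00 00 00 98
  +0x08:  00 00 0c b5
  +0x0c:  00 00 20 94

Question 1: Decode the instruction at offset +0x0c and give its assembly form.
pop R1

@+0c  little-endian(00 00 20 94) = 0x94200000
  opcode bits[31:24]=0x94: pop/R
  rd: (w>>21)&0x7=0x1 → R1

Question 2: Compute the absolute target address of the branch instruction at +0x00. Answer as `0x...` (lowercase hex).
0x5f10

@+00  little-endian(08 00 00 d6) = 0xd6000008
  top 8b → 0xd6 → je [J]
  [23:0] imm=8 = $8
  target = base 0x5f04 + off 0x00 + 4 + imm 8 = 0x5f10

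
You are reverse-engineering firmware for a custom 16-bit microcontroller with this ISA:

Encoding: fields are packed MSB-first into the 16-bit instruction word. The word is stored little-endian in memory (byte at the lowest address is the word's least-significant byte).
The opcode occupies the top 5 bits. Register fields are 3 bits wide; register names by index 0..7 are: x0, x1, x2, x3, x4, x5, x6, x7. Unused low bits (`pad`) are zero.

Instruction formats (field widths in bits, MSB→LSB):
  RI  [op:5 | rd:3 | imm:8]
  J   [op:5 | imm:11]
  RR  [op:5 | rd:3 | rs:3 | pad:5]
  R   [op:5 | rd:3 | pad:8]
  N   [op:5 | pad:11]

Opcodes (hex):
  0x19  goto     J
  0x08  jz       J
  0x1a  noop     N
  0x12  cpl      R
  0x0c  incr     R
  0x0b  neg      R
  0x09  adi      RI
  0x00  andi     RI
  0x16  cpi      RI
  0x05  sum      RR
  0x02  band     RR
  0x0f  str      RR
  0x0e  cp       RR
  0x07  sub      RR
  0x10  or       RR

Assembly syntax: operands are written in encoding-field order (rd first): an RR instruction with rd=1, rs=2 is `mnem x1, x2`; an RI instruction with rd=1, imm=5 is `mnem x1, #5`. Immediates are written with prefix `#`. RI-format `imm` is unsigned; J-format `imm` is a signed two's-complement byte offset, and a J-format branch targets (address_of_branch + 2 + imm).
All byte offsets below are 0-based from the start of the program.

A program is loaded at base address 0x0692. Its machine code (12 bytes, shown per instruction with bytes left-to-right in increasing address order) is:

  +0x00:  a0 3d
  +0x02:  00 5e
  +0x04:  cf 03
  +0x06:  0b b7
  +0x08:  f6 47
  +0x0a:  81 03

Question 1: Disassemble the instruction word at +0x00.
[00] a0 3d → 0x3da0
  top 5b → 0x7 → sub [RR]
  rd@[10:8]=0x5 ⇒ x5
  rs@[7:5]=0x5 ⇒ x5

sub x5, x5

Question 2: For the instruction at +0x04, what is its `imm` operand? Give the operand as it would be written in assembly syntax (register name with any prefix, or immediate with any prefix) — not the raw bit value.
@+04  little-endian(cf 03) = 0x03cf
  op=0x03cf>>11=0x0 ⇒ andi (RI)
  rd@[10:8]=0x3 ⇒ x3
  imm@[7:0]=0xcf ⇒ #207

#207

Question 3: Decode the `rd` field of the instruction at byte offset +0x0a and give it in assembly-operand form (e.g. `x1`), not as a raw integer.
off 0x0a: read 81 03 as little → 0x0381
  opcode bits[15:11]=0x0: andi/RI
  rd@[10:8]=0x3 ⇒ x3
  imm@[7:0]=0x81 ⇒ #129

x3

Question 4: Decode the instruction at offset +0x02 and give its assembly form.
neg x6

[02] 00 5e → 0x5e00
  top 5b → 0xb → neg [R]
  rd: (w>>8)&0x7=0x6 → x6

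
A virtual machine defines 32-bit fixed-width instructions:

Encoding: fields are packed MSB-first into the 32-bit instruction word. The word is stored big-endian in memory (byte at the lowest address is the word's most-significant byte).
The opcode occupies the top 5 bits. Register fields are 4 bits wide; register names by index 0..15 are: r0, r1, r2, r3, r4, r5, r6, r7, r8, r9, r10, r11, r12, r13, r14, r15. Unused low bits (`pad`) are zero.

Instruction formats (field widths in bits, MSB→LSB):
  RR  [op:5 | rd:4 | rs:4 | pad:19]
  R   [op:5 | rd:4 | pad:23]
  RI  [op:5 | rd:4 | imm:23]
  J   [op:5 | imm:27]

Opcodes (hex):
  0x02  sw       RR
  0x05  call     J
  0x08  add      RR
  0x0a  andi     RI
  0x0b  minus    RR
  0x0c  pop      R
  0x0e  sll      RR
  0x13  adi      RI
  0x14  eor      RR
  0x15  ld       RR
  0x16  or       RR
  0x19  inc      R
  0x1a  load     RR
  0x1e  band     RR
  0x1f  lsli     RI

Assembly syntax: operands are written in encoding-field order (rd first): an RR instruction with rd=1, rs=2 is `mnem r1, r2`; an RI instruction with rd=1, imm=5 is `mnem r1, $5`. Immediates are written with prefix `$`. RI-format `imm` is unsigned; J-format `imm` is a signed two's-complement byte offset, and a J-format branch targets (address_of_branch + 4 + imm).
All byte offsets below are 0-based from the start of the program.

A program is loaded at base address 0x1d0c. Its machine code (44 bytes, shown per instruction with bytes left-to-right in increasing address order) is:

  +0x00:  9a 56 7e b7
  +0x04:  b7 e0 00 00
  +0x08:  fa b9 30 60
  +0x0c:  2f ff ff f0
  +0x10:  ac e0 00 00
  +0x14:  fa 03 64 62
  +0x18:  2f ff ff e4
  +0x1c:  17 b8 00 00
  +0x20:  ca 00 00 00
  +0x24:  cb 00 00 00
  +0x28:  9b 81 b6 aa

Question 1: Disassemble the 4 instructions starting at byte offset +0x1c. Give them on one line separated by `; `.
sw r15, r7; inc r4; inc r6; adi r7, $112298

+0x1c: 17 b8 00 00 ⇒ word 0x17b80000 (big)
  op=0x17b80000>>27=0x2 ⇒ sw (RR)
  rd: (w>>23)&0xf=0xf → r15
  rs: (w>>19)&0xf=0x7 → r7
+0x20: ca 00 00 00 ⇒ word 0xca000000 (big)
  op=0xca000000>>27=0x19 ⇒ inc (R)
  rd: (w>>23)&0xf=0x4 → r4
+0x24: cb 00 00 00 ⇒ word 0xcb000000 (big)
  op=0xcb000000>>27=0x19 ⇒ inc (R)
  rd: (w>>23)&0xf=0x6 → r6
+0x28: 9b 81 b6 aa ⇒ word 0x9b81b6aa (big)
  op=0x9b81b6aa>>27=0x13 ⇒ adi (RI)
  rd: (w>>23)&0xf=0x7 → r7
  imm: (w>>0)&0x7fffff=0x1b6aa → $112298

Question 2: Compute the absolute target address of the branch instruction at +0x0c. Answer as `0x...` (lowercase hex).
0x1d0c

[0c] 2f ff ff f0 → 0x2ffffff0
  op=0x2ffffff0>>27=0x5 ⇒ call (J)
  [26:0] imm=134217712 (s27→-16) = $-16
  target = base 0x1d0c + off 0x0c + 4 + imm -16 = 0x1d0c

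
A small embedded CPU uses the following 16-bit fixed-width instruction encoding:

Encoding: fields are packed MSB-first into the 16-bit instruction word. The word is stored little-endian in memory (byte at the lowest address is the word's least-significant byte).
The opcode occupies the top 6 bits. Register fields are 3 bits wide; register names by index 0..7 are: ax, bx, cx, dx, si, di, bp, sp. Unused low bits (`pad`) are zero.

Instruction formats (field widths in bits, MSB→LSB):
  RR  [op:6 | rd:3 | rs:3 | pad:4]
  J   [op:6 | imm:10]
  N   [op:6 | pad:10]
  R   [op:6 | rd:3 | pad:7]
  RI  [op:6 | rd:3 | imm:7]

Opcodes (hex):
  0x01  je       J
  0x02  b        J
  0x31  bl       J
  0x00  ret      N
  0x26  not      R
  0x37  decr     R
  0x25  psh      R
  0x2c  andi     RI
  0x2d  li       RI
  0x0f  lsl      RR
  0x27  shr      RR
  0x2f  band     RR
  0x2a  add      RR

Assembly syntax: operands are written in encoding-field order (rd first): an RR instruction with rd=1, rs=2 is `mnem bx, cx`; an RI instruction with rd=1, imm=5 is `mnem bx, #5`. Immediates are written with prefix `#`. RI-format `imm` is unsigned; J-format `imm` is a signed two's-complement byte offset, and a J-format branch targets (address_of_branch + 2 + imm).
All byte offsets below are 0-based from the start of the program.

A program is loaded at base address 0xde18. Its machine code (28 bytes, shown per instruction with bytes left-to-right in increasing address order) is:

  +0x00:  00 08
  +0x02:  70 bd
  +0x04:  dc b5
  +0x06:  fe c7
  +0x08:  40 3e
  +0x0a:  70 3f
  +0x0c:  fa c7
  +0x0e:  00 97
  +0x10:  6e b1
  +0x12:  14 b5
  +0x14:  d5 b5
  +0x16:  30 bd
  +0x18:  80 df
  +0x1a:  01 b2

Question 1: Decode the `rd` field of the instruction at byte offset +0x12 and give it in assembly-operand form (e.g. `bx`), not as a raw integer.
[12] 14 b5 → 0xb514
  top 6b → 0x2d → li [RI]
  rd: (w>>7)&0x7=0x2 → cx
  imm: (w>>0)&0x7f=0x14 → #20

cx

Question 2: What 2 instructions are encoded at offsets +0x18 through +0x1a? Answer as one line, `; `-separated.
[18] 80 df → 0xdf80
  op=0xdf80>>10=0x37 ⇒ decr (R)
  rd@[9:7]=0x7 ⇒ sp
[1a] 01 b2 → 0xb201
  op=0xb201>>10=0x2c ⇒ andi (RI)
  rd@[9:7]=0x4 ⇒ si
  imm@[6:0]=0x1 ⇒ #1

decr sp; andi si, #1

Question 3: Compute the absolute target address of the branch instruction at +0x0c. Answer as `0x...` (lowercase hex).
@+0c  little-endian(fa c7) = 0xc7fa
  opcode bits[15:10]=0x31: bl/J
  imm: (w>>0)&0x3ff=0x3fa (s10→-6) → #-6
  target = base 0xde18 + off 0x0c + 2 + imm -6 = 0xde20

0xde20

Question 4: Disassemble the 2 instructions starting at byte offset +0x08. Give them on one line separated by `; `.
lsl si, si; lsl bp, sp

@+08  little-endian(40 3e) = 0x3e40
  op=0x3e40>>10=0xf ⇒ lsl (RR)
  [9:7] rd=4 = si
  [6:4] rs=4 = si
@+0a  little-endian(70 3f) = 0x3f70
  op=0x3f70>>10=0xf ⇒ lsl (RR)
  [9:7] rd=6 = bp
  [6:4] rs=7 = sp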